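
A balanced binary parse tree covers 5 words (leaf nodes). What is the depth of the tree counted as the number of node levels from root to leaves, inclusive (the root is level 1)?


In a balanced binary tree with n leaves the deepest leaf is ceil(log2(n)) edges below the root,
so counting node levels inclusive of root and leaves gives ceil(log2(n)) + 1 levels.
log2(5) = 2.3219
ceil(2.3219) = 3
levels = 3 + 1 = 4

4


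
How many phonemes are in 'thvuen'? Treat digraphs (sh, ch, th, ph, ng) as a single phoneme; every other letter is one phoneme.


Parsing 'thvuen' greedily, digraphs first:
  'th' -> digraph (1 consonant phoneme) (phonemes so far: 1)
  'v' -> consonant phoneme (phonemes so far: 2)
  'u' -> vowel phoneme (phonemes so far: 3)
  'e' -> vowel phoneme (phonemes so far: 4)
  'n' -> consonant phoneme (phonemes so far: 5)
Total phonemes: 5

5


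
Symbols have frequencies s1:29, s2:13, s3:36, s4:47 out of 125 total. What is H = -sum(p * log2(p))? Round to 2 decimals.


Computing entropy H = -sum(p_i * log2(p_i)):
  s1: p = 29/125 = 0.2320, -p*log2(p) = 0.4890
  s2: p = 13/125 = 0.1040, -p*log2(p) = 0.3396
  s3: p = 36/125 = 0.2880, -p*log2(p) = 0.5172
  s4: p = 47/125 = 0.3760, -p*log2(p) = 0.5306
H = sum of terms = 1.8764
Rounded to 2 decimals: 1.88

1.88


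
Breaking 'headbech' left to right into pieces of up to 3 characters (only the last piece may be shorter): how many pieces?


'headbech' has 8 characters.
Chunking with max size 3:
  Chunk 1: 'hea' (positions 0-2)
  Chunk 2: 'dbe' (positions 3-5)
  Chunk 3: 'ch' (positions 6-7)
Total chunks: ceil(8 / 3) = 3

3


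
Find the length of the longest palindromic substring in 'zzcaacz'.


Scanning 'zzcaacz' for palindromic substrings.
Substring at positions 1-6: 'zcaacz'.
Check: reverse('zcaacz') = 'zcaacz' -> palindrome confirmed.
Neighbouring characters ('z' / '-') break symmetry, so it cannot extend further.
No longer palindromic substring exists; longest length = 6

6


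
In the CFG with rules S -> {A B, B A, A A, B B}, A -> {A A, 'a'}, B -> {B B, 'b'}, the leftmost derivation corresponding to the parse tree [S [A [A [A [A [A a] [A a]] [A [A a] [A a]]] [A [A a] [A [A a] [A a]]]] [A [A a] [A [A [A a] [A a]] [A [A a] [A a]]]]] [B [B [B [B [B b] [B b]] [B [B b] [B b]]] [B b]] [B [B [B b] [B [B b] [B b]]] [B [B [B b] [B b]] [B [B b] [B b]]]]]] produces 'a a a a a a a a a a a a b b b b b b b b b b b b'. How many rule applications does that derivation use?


Every bracketed nonterminal node [X ...] in the tree is produced by exactly one rule application.
Reading the tree off as a leftmost derivation:
  Step 1: S  =>  A B   (applied S -> A B)
  Step 2: A B  =>  A A B   (applied A -> A A)
  Step 3: A A B  =>  A A A B   (applied A -> A A)
  Step 4: A A A B  =>  A A A A B   (applied A -> A A)
  Step 5: A A A A B  =>  A A A A A B   (applied A -> A A)
  Step 6: A A A A A B  =>  a A A A A B   (applied A -> a)
  Step 7: a A A A A B  =>  a a A A A B   (applied A -> a)
  Step 8: a a A A A B  =>  a a A A A A B   (applied A -> A A)
  Step 9: a a A A A A B  =>  a a a A A A B   (applied A -> a)
  Step 10: a a a A A A B  =>  a a a a A A B   (applied A -> a)
  Step 11: a a a a A A B  =>  a a a a A A A B   (applied A -> A A)
  Step 12: a a a a A A A B  =>  a a a a a A A B   (applied A -> a)
  Step 13: a a a a a A A B  =>  a a a a a A A A B   (applied A -> A A)
  Step 14: a a a a a A A A B  =>  a a a a a a A A B   (applied A -> a)
  Step 15: a a a a a a A A B  =>  a a a a a a a A B   (applied A -> a)
  Step 16: a a a a a a a A B  =>  a a a a a a a A A B   (applied A -> A A)
  Step 17: a a a a a a a A A B  =>  a a a a a a a a A B   (applied A -> a)
  Step 18: a a a a a a a a A B  =>  a a a a a a a a A A B   (applied A -> A A)
  Step 19: a a a a a a a a A A B  =>  a a a a a a a a A A A B   (applied A -> A A)
  Step 20: a a a a a a a a A A A B  =>  a a a a a a a a a A A B   (applied A -> a)
  Step 21: a a a a a a a a a A A B  =>  a a a a a a a a a a A B   (applied A -> a)
  Step 22: a a a a a a a a a a A B  =>  a a a a a a a a a a A A B   (applied A -> A A)
  Step 23: a a a a a a a a a a A A B  =>  a a a a a a a a a a a A B   (applied A -> a)
  Step 24: a a a a a a a a a a a A B  =>  a a a a a a a a a a a a B   (applied A -> a)
  Step 25: a a a a a a a a a a a a B  =>  a a a a a a a a a a a a B B   (applied B -> B B)
  Step 26: a a a a a a a a a a a a B B  =>  a a a a a a a a a a a a B B B   (applied B -> B B)
  Step 27: a a a a a a a a a a a a B B B  =>  a a a a a a a a a a a a B B B B   (applied B -> B B)
  Step 28: a a a a a a a a a a a a B B B B  =>  a a a a a a a a a a a a B B B B B   (applied B -> B B)
  Step 29: a a a a a a a a a a a a B B B B B  =>  a a a a a a a a a a a a b B B B B   (applied B -> b)
  Step 30: a a a a a a a a a a a a b B B B B  =>  a a a a a a a a a a a a b b B B B   (applied B -> b)
  Step 31: a a a a a a a a a a a a b b B B B  =>  a a a a a a a a a a a a b b B B B B   (applied B -> B B)
  Step 32: a a a a a a a a a a a a b b B B B B  =>  a a a a a a a a a a a a b b b B B B   (applied B -> b)
  Step 33: a a a a a a a a a a a a b b b B B B  =>  a a a a a a a a a a a a b b b b B B   (applied B -> b)
  Step 34: a a a a a a a a a a a a b b b b B B  =>  a a a a a a a a a a a a b b b b b B   (applied B -> b)
  Step 35: a a a a a a a a a a a a b b b b b B  =>  a a a a a a a a a a a a b b b b b B B   (applied B -> B B)
  Step 36: a a a a a a a a a a a a b b b b b B B  =>  a a a a a a a a a a a a b b b b b B B B   (applied B -> B B)
  Step 37: a a a a a a a a a a a a b b b b b B B B  =>  a a a a a a a a a a a a b b b b b b B B   (applied B -> b)
  Step 38: a a a a a a a a a a a a b b b b b b B B  =>  a a a a a a a a a a a a b b b b b b B B B   (applied B -> B B)
  Step 39: a a a a a a a a a a a a b b b b b b B B B  =>  a a a a a a a a a a a a b b b b b b b B B   (applied B -> b)
  Step 40: a a a a a a a a a a a a b b b b b b b B B  =>  a a a a a a a a a a a a b b b b b b b b B   (applied B -> b)
  Step 41: a a a a a a a a a a a a b b b b b b b b B  =>  a a a a a a a a a a a a b b b b b b b b B B   (applied B -> B B)
  Step 42: a a a a a a a a a a a a b b b b b b b b B B  =>  a a a a a a a a a a a a b b b b b b b b B B B   (applied B -> B B)
  Step 43: a a a a a a a a a a a a b b b b b b b b B B B  =>  a a a a a a a a a a a a b b b b b b b b b B B   (applied B -> b)
  Step 44: a a a a a a a a a a a a b b b b b b b b b B B  =>  a a a a a a a a a a a a b b b b b b b b b b B   (applied B -> b)
  Step 45: a a a a a a a a a a a a b b b b b b b b b b B  =>  a a a a a a a a a a a a b b b b b b b b b b B B   (applied B -> B B)
  Step 46: a a a a a a a a a a a a b b b b b b b b b b B B  =>  a a a a a a a a a a a a b b b b b b b b b b b B   (applied B -> b)
  Step 47: a a a a a a a a a a a a b b b b b b b b b b b B  =>  a a a a a a a a a a a a b b b b b b b b b b b b   (applied B -> b)
Final yield: a a a a a a a a a a a a b b b b b b b b b b b b
Total rewrite steps: 47

47


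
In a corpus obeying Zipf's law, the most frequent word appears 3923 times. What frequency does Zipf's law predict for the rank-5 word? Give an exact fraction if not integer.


Zipf's law: freq(rank) = f1 / rank
f1 = 3923, rank = 5
freq = 3923 / 5
GCD(3923, 5) = 1
Simplified: 3923/5

3923/5


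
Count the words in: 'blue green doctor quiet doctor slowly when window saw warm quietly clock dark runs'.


Counting words by splitting on spaces:
  Word 1: 'blue'
  Word 2: 'green'
  Word 3: 'doctor'
  Word 4: 'quiet'
  Word 5: 'doctor'
  Word 6: 'slowly'
  Word 7: 'when'
  Word 8: 'window'
  Word 9: 'saw'
  Word 10: 'warm'
  Word 11: 'quietly'
  Word 12: 'clock'
  Word 13: 'dark'
  Word 14: 'runs'
Total words: 14

14


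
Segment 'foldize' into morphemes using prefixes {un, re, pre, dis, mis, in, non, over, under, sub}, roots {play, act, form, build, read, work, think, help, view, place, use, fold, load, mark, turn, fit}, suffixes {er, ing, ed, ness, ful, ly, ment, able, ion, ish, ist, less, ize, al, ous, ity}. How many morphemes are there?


Segmenting 'foldize' against the inventory:
  'fold' -> root (morpheme 1)
  'ize' -> suffix (morpheme 2)
Total morphemes: 2

2


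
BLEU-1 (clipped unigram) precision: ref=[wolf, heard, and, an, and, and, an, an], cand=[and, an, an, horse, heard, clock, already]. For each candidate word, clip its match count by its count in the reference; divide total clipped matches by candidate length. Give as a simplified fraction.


Reference word counts: {'an': 3, 'and': 3, 'heard': 1, 'wolf': 1}
Checking each candidate word (with clipping):
  'and' -> in reference (ref count 3, used 1/3) -> match (matches: 1)
  'an' -> in reference (ref count 3, used 1/3) -> match (matches: 2)
  'an' -> in reference (ref count 3, used 2/3) -> match (matches: 3)
  'horse' -> not in reference -> no match (matches: 3)
  'heard' -> in reference (ref count 1, used 1/1) -> match (matches: 4)
  'clock' -> not in reference -> no match (matches: 4)
  'already' -> not in reference -> no match (matches: 4)
Clipped matches: 4, Candidate length: 7
Precision = 4/7

4/7


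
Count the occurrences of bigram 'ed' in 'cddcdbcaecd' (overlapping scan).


Scanning 'cddcdbcaecd' for bigram 'ed':
  Position 0: 'cd' -> no
  Position 1: 'dd' -> no
  Position 2: 'dc' -> no
  Position 3: 'cd' -> no
  Position 4: 'db' -> no
  Position 5: 'bc' -> no
  Position 6: 'ca' -> no
  Position 7: 'ae' -> no
  Position 8: 'ec' -> no
  Position 9: 'cd' -> no
Total matches: 0

0


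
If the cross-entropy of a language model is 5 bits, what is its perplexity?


Perplexity formula: PP = 2^H
H = 5
PP = 2^5
Steps: 2^1 = 2, 2^2 = 4, 2^3 = 8, 2^4 = 16, 2^5 = 32
PP = 32

32


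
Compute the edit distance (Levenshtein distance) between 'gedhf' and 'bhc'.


Building DP table for s1='gedhf' (len 5) and s2='bhc' (len 3):
       b  h  c
    0  1  2  3
  g 1  1  2  3
  e 2  2  2  3
  d 3  3  3  3
  h 4  4  3  4
  f 5  5  4  4
Edit distance = dp[5][3] = 4

4


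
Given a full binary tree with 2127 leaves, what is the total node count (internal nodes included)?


Leaf nodes (terminals): 2127
Internal nodes = n - 1 = 2127 - 1 = 2126
Total = leaves + internal = 2127 + 2126 = 4253

4253


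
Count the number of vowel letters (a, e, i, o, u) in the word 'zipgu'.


Scanning each character of 'zipgu':
  Position 1: 'z' -> consonant (running count: 0)
  Position 2: 'i' -> vowel (running count: 1)
  Position 3: 'p' -> consonant (running count: 1)
  Position 4: 'g' -> consonant (running count: 1)
  Position 5: 'u' -> vowel (running count: 2)
Total vowels: 2

2


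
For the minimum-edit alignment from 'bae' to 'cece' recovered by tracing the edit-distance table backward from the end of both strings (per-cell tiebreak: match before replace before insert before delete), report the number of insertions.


Edit distance = 3. Backtracking from cell (3, 4) with preference match > replace > insert > delete,
then listing the resulting alignment 'bae' -> 'cece' left to right:
  Step 1: insert 'c' [insertion #1]
  Step 2: replace b->e
  Step 3: replace a->c
  Step 4: keep 'e'
Total insertions: 1

1


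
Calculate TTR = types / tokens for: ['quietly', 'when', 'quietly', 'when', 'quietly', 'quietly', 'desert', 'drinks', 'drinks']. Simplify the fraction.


Tokens: 9
Unique types: ('desert', 'drinks', 'quietly', 'when') = 4
TTR = 4/9
Already in lowest terms.

4/9


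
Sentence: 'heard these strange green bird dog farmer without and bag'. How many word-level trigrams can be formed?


Word trigrams from [10] words:
  Trigram 1: (heard these strange)
  Trigram 2: (these strange green)
  Trigram 3: (strange green bird)
  Trigram 4: (green bird dog)
  Trigram 5: (bird dog farmer)
  Trigram 6: (dog farmer without)
  Trigram 7: (farmer without and)
  Trigram 8: (without and bag)
Total word trigrams: 10 - 2 = 8

8


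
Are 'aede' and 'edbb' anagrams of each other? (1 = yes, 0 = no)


Sort characters of 'aede': 'adee'
Sort characters of 'edbb': 'bbde'
Sorted forms differ -> they are NOT anagrams
Result: 0

0


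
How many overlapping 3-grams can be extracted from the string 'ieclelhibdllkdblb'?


String 'ieclelhibdllkdblb' has length L = 17.
Number of overlapping n-grams = L - n + 1
Substituting: 17 - 3 + 1 = 15

15


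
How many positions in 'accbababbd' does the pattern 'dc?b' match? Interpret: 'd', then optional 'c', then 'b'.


Pattern: dc?b means 'd', then optional 'c', then 'b'.
Scanning 'accbababbd' position-by-position:
  Pos 0: window 'acc' -> no
  Pos 1: window 'ccb' -> no
  Pos 2: window 'cba' -> no
  Pos 3: window 'bab' -> no
  Pos 4: window 'aba' -> no
  Pos 5: window 'bab' -> no
  Pos 6: window 'abb' -> no
  Pos 7: window 'bbd' -> no
  Pos 8: window 'bd' -> no
  Pos 9: window 'd' -> no
Total matches: 0

0


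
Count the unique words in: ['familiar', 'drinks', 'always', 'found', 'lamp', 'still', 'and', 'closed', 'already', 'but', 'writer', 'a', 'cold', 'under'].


Listing all tokens and tracking unique types:
  Token 1: 'familiar' -> NEW (unique so far: 1)
  Token 2: 'drinks' -> NEW (unique so far: 2)
  Token 3: 'always' -> NEW (unique so far: 3)
  Token 4: 'found' -> NEW (unique so far: 4)
  Token 5: 'lamp' -> NEW (unique so far: 5)
  Token 6: 'still' -> NEW (unique so far: 6)
  Token 7: 'and' -> NEW (unique so far: 7)
  Token 8: 'closed' -> NEW (unique so far: 8)
  Token 9: 'already' -> NEW (unique so far: 9)
  Token 10: 'but' -> NEW (unique so far: 10)
  Token 11: 'writer' -> NEW (unique so far: 11)
  Token 12: 'a' -> NEW (unique so far: 12)
  Token 13: 'cold' -> NEW (unique so far: 13)
  Token 14: 'under' -> NEW (unique so far: 14)
Unique types: ('a', 'already', 'always', 'and', 'but', 'closed', 'cold', 'drinks', 'familiar', 'found', 'lamp', 'still', 'under', 'writer')
Vocabulary size: 14

14


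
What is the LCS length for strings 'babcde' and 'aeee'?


DP table for LCS of 'babcde' and 'aeee':
       a  e  e  e
    0  0  0  0  0
  b 0  0  0  0  0
  a 0  1  1  1  1
  b 0  1  1  1  1
  c 0  1  1  1  1
  d 0  1  1  1  1
  e 0  1  2  2  2
LCS: 'ae'
LCS length = 2

2


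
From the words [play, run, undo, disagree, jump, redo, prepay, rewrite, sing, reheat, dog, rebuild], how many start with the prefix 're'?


Checking each word for prefix 're':
  'play' -> no (count: 0)
  'run' -> no (count: 0)
  'undo' -> no (count: 0)
  'disagree' -> no (count: 0)
  'jump' -> no (count: 0)
  'redo' -> YES, starts with 're' (count: 1)
  'prepay' -> no (count: 1)
  'rewrite' -> YES, starts with 're' (count: 2)
  'sing' -> no (count: 2)
  'reheat' -> YES, starts with 're' (count: 3)
  'dog' -> no (count: 3)
  'rebuild' -> YES, starts with 're' (count: 4)
Total with prefix 're': 4

4


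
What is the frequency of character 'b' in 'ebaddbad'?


Scanning 'ebaddbad' for 'b':
  Position 1: 'b' -> MATCH (count: 1)
  Position 5: 'b' -> MATCH (count: 2)
Total occurrences of 'b': 2

2


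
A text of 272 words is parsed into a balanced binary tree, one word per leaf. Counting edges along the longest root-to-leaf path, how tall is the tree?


In a balanced binary tree with n leaves the deepest leaf is ceil(log2(n)) edges below the root.
log2(272) = 8.0875
ceil(8.0875) = 9
height (edges) = 9

9


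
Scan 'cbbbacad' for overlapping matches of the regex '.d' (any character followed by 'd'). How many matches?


Pattern: .d means any character followed by 'd'.
Scanning 'cbbbacad' position-by-position:
  Pos 0: window 'cb' -> no
  Pos 1: window 'bb' -> no
  Pos 2: window 'bb' -> no
  Pos 3: window 'ba' -> no
  Pos 4: window 'ac' -> no
  Pos 5: window 'ca' -> no
  Pos 6: window 'ad' -> MATCH
  Pos 7: window 'd' -> no
Total matches: 1

1


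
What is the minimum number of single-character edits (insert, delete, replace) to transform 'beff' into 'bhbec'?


Building DP table for s1='beff' (len 4) and s2='bhbec' (len 5):
       b  h  b  e  c
    0  1  2  3  4  5
  b 1  0  1  2  3  4
  e 2  1  1  2  2  3
  f 3  2  2  2  3  3
  f 4  3  3  3  3  4
Edit distance = dp[4][5] = 4

4


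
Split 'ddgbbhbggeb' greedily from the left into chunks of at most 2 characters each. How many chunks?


'ddgbbhbggeb' has 11 characters.
Chunking with max size 2:
  Chunk 1: 'dd' (positions 0-1)
  Chunk 2: 'gb' (positions 2-3)
  Chunk 3: 'bh' (positions 4-5)
  Chunk 4: 'bg' (positions 6-7)
  Chunk 5: 'ge' (positions 8-9)
  Chunk 6: 'b' (positions 10-10)
Total chunks: ceil(11 / 2) = 6

6


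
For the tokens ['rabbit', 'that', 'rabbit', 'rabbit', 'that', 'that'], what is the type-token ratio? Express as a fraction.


Tokens: 6
Unique types: ('rabbit', 'that') = 2
TTR = 2/6
Simplify: divide both by 2 -> 1/3
TTR = 1/3

1/3


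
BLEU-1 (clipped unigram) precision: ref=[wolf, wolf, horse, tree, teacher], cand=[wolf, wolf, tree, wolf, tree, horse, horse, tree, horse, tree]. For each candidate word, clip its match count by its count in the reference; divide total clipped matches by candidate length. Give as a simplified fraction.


Reference word counts: {'horse': 1, 'teacher': 1, 'tree': 1, 'wolf': 2}
Checking each candidate word (with clipping):
  'wolf' -> in reference (ref count 2, used 1/2) -> match (matches: 1)
  'wolf' -> in reference (ref count 2, used 2/2) -> match (matches: 2)
  'tree' -> in reference (ref count 1, used 1/1) -> match (matches: 3)
  'wolf' -> ref count 2 already used up (2/2) -> clipped, no match (matches: 3)
  'tree' -> ref count 1 already used up (1/1) -> clipped, no match (matches: 3)
  'horse' -> in reference (ref count 1, used 1/1) -> match (matches: 4)
  'horse' -> ref count 1 already used up (1/1) -> clipped, no match (matches: 4)
  'tree' -> ref count 1 already used up (1/1) -> clipped, no match (matches: 4)
  'horse' -> ref count 1 already used up (1/1) -> clipped, no match (matches: 4)
  'tree' -> ref count 1 already used up (1/1) -> clipped, no match (matches: 4)
Clipped matches: 4, Candidate length: 10
Precision = 4/10 = 2/5

2/5


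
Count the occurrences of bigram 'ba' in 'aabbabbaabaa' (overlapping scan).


Scanning 'aabbabbaabaa' for bigram 'ba':
  Position 0: 'aa' -> no
  Position 1: 'ab' -> no
  Position 2: 'bb' -> no
  Position 3: 'ba' -> MATCH
  Position 4: 'ab' -> no
  Position 5: 'bb' -> no
  Position 6: 'ba' -> MATCH
  Position 7: 'aa' -> no
  Position 8: 'ab' -> no
  Position 9: 'ba' -> MATCH
  Position 10: 'aa' -> no
Total matches: 3

3


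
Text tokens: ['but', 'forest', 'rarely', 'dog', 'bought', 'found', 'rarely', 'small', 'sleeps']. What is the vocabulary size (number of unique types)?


Listing all tokens and tracking unique types:
  Token 1: 'but' -> NEW (unique so far: 1)
  Token 2: 'forest' -> NEW (unique so far: 2)
  Token 3: 'rarely' -> NEW (unique so far: 3)
  Token 4: 'dog' -> NEW (unique so far: 4)
  Token 5: 'bought' -> NEW (unique so far: 5)
  Token 6: 'found' -> NEW (unique so far: 6)
  Token 7: 'rarely' -> duplicate (unique so far: 6)
  Token 8: 'small' -> NEW (unique so far: 7)
  Token 9: 'sleeps' -> NEW (unique so far: 8)
Unique types: ('bought', 'but', 'dog', 'forest', 'found', 'rarely', 'sleeps', 'small')
Vocabulary size: 8

8


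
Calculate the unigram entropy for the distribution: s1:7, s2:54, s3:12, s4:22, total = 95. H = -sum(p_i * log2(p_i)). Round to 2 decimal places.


Computing entropy H = -sum(p_i * log2(p_i)):
  s1: p = 7/95 = 0.0737, -p*log2(p) = 0.2772
  s2: p = 54/95 = 0.5684, -p*log2(p) = 0.4632
  s3: p = 12/95 = 0.1263, -p*log2(p) = 0.3770
  s4: p = 22/95 = 0.2316, -p*log2(p) = 0.4887
H = sum of terms = 1.6061
Rounded to 2 decimals: 1.61

1.61


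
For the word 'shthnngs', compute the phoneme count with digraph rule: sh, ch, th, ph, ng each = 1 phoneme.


Parsing 'shthnngs' greedily, digraphs first:
  'sh' -> digraph (1 consonant phoneme) (phonemes so far: 1)
  'th' -> digraph (1 consonant phoneme) (phonemes so far: 2)
  'n' -> consonant phoneme (phonemes so far: 3)
  'ng' -> digraph (1 consonant phoneme) (phonemes so far: 4)
  's' -> consonant phoneme (phonemes so far: 5)
Total phonemes: 5

5


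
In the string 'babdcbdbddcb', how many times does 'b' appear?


Scanning 'babdcbdbddcb' for 'b':
  Position 0: 'b' -> MATCH (count: 1)
  Position 2: 'b' -> MATCH (count: 2)
  Position 5: 'b' -> MATCH (count: 3)
  Position 7: 'b' -> MATCH (count: 4)
  Position 11: 'b' -> MATCH (count: 5)
Total occurrences of 'b': 5

5


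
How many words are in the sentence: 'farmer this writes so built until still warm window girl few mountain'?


Counting words by splitting on spaces:
  Word 1: 'farmer'
  Word 2: 'this'
  Word 3: 'writes'
  Word 4: 'so'
  Word 5: 'built'
  Word 6: 'until'
  Word 7: 'still'
  Word 8: 'warm'
  Word 9: 'window'
  Word 10: 'girl'
  Word 11: 'few'
  Word 12: 'mountain'
Total words: 12

12


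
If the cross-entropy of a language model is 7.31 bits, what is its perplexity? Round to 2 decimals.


Perplexity formula: PP = 2^H
H = 7.31
PP = 2^7.31
Decompose: 2^7.31 = 2^7 * 2^0.31
2^7 = 128, 2^0.31 ~ 1.2397077
PP ~ 128 * 1.2397077 = 158.6825856
Rounded to 2 decimals: 158.68

158.68


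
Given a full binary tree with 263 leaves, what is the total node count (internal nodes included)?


Leaf nodes (terminals): 263
Internal nodes = n - 1 = 263 - 1 = 262
Total = leaves + internal = 263 + 262 = 525

525


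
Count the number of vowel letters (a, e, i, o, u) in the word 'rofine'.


Scanning each character of 'rofine':
  Position 1: 'r' -> consonant (running count: 0)
  Position 2: 'o' -> vowel (running count: 1)
  Position 3: 'f' -> consonant (running count: 1)
  Position 4: 'i' -> vowel (running count: 2)
  Position 5: 'n' -> consonant (running count: 2)
  Position 6: 'e' -> vowel (running count: 3)
Total vowels: 3

3


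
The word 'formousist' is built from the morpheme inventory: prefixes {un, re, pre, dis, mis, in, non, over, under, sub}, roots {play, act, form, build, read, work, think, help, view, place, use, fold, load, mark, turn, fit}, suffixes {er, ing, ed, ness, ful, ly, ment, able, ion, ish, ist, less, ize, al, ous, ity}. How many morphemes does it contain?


Segmenting 'formousist' against the inventory:
  'form' -> root (morpheme 1)
  'ous' -> suffix (morpheme 2)
  'ist' -> suffix (morpheme 3)
Total morphemes: 3

3


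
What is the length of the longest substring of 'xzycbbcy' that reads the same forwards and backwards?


Scanning 'xzycbbcy' for palindromic substrings.
Substring at positions 2-7: 'ycbbcy'.
Check: reverse('ycbbcy') = 'ycbbcy' -> palindrome confirmed.
Neighbouring characters ('z' / '-') break symmetry, so it cannot extend further.
No longer palindromic substring exists; longest length = 6

6


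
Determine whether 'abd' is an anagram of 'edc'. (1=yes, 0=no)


Sort characters of 'abd': 'abd'
Sort characters of 'edc': 'cde'
Sorted forms differ -> they are NOT anagrams
Result: 0

0


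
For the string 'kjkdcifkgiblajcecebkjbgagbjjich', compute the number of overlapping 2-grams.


String 'kjkdcifkgiblajcecebkjbgagbjjich' has length L = 31.
Number of overlapping n-grams = L - n + 1
Substituting: 31 - 2 + 1 = 30

30


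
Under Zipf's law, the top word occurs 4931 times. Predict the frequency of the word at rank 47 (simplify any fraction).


Zipf's law: freq(rank) = f1 / rank
f1 = 4931, rank = 47
freq = 4931 / 47
GCD(4931, 47) = 1
Simplified: 4931/47

4931/47


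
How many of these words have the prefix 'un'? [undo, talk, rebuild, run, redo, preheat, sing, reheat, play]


Checking each word for prefix 'un':
  'undo' -> YES, starts with 'un' (count: 1)
  'talk' -> no (count: 1)
  'rebuild' -> no (count: 1)
  'run' -> no (count: 1)
  'redo' -> no (count: 1)
  'preheat' -> no (count: 1)
  'sing' -> no (count: 1)
  'reheat' -> no (count: 1)
  'play' -> no (count: 1)
Total with prefix 'un': 1

1


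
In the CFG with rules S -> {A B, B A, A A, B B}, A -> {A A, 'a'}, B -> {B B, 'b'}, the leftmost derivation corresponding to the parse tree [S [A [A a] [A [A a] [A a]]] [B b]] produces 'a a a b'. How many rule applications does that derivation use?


Every bracketed nonterminal node [X ...] in the tree is produced by exactly one rule application.
Reading the tree off as a leftmost derivation:
  Step 1: S  =>  A B   (applied S -> A B)
  Step 2: A B  =>  A A B   (applied A -> A A)
  Step 3: A A B  =>  a A B   (applied A -> a)
  Step 4: a A B  =>  a A A B   (applied A -> A A)
  Step 5: a A A B  =>  a a A B   (applied A -> a)
  Step 6: a a A B  =>  a a a B   (applied A -> a)
  Step 7: a a a B  =>  a a a b   (applied B -> b)
Final yield: a a a b
Total rewrite steps: 7

7


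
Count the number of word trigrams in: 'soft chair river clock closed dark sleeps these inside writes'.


Word trigrams from [10] words:
  Trigram 1: (soft chair river)
  Trigram 2: (chair river clock)
  Trigram 3: (river clock closed)
  Trigram 4: (clock closed dark)
  Trigram 5: (closed dark sleeps)
  Trigram 6: (dark sleeps these)
  Trigram 7: (sleeps these inside)
  Trigram 8: (these inside writes)
Total word trigrams: 10 - 2 = 8

8


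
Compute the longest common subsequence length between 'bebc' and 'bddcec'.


DP table for LCS of 'bebc' and 'bddcec':
       b  d  d  c  e  c
    0  0  0  0  0  0  0
  b 0  1  1  1  1  1  1
  e 0  1  1  1  1  2  2
  b 0  1  1  1  1  2  2
  c 0  1  1  1  2  2  3
LCS: 'bec'
LCS length = 3

3


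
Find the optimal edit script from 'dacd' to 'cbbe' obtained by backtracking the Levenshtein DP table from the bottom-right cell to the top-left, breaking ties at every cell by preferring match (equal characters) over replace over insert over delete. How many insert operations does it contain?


Edit distance = 4. Backtracking from cell (4, 4) with preference match > replace > insert > delete,
then listing the resulting alignment 'dacd' -> 'cbbe' left to right:
  Step 1: replace d->c
  Step 2: replace a->b
  Step 3: replace c->b
  Step 4: replace d->e
Total insertions: 0

0


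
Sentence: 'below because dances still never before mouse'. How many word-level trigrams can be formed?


Word trigrams from [7] words:
  Trigram 1: (below because dances)
  Trigram 2: (because dances still)
  Trigram 3: (dances still never)
  Trigram 4: (still never before)
  Trigram 5: (never before mouse)
Total word trigrams: 7 - 2 = 5

5


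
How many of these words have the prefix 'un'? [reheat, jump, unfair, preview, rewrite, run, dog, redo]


Checking each word for prefix 'un':
  'reheat' -> no (count: 0)
  'jump' -> no (count: 0)
  'unfair' -> YES, starts with 'un' (count: 1)
  'preview' -> no (count: 1)
  'rewrite' -> no (count: 1)
  'run' -> no (count: 1)
  'dog' -> no (count: 1)
  'redo' -> no (count: 1)
Total with prefix 'un': 1

1


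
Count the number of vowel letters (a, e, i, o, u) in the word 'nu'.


Scanning each character of 'nu':
  Position 1: 'n' -> consonant (running count: 0)
  Position 2: 'u' -> vowel (running count: 1)
Total vowels: 1

1


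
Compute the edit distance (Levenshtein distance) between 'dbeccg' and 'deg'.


Building DP table for s1='dbeccg' (len 6) and s2='deg' (len 3):
       d  e  g
    0  1  2  3
  d 1  0  1  2
  b 2  1  1  2
  e 3  2  1  2
  c 4  3  2  2
  c 5  4  3  3
  g 6  5  4  3
Edit distance = dp[6][3] = 3

3


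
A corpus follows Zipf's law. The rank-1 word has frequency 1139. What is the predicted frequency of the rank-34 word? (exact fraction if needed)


Zipf's law: freq(rank) = f1 / rank
f1 = 1139, rank = 34
freq = 1139 / 34
GCD(1139, 34) = 17
Simplified: 67/2

67/2


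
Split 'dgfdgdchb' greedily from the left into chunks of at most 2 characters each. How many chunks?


'dgfdgdchb' has 9 characters.
Chunking with max size 2:
  Chunk 1: 'dg' (positions 0-1)
  Chunk 2: 'fd' (positions 2-3)
  Chunk 3: 'gd' (positions 4-5)
  Chunk 4: 'ch' (positions 6-7)
  Chunk 5: 'b' (positions 8-8)
Total chunks: ceil(9 / 2) = 5

5


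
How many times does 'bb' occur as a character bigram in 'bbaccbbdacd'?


Scanning 'bbaccbbdacd' for bigram 'bb':
  Position 0: 'bb' -> MATCH
  Position 1: 'ba' -> no
  Position 2: 'ac' -> no
  Position 3: 'cc' -> no
  Position 4: 'cb' -> no
  Position 5: 'bb' -> MATCH
  Position 6: 'bd' -> no
  Position 7: 'da' -> no
  Position 8: 'ac' -> no
  Position 9: 'cd' -> no
Total matches: 2

2


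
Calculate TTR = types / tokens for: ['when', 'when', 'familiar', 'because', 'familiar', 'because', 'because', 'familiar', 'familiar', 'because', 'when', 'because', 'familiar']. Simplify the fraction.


Tokens: 13
Unique types: ('because', 'familiar', 'when') = 3
TTR = 3/13
Already in lowest terms.

3/13


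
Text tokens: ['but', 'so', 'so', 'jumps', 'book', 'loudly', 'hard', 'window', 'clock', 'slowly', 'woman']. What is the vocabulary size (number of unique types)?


Listing all tokens and tracking unique types:
  Token 1: 'but' -> NEW (unique so far: 1)
  Token 2: 'so' -> NEW (unique so far: 2)
  Token 3: 'so' -> duplicate (unique so far: 2)
  Token 4: 'jumps' -> NEW (unique so far: 3)
  Token 5: 'book' -> NEW (unique so far: 4)
  Token 6: 'loudly' -> NEW (unique so far: 5)
  Token 7: 'hard' -> NEW (unique so far: 6)
  Token 8: 'window' -> NEW (unique so far: 7)
  Token 9: 'clock' -> NEW (unique so far: 8)
  Token 10: 'slowly' -> NEW (unique so far: 9)
  Token 11: 'woman' -> NEW (unique so far: 10)
Unique types: ('book', 'but', 'clock', 'hard', 'jumps', 'loudly', 'slowly', 'so', 'window', 'woman')
Vocabulary size: 10

10


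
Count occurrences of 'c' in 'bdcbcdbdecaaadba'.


Scanning 'bdcbcdbdecaaadba' for 'c':
  Position 2: 'c' -> MATCH (count: 1)
  Position 4: 'c' -> MATCH (count: 2)
  Position 9: 'c' -> MATCH (count: 3)
Total occurrences of 'c': 3

3


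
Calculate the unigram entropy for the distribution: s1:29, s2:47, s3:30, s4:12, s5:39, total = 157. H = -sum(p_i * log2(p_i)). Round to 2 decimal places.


Computing entropy H = -sum(p_i * log2(p_i)):
  s1: p = 29/157 = 0.1847, -p*log2(p) = 0.4501
  s2: p = 47/157 = 0.2994, -p*log2(p) = 0.5209
  s3: p = 30/157 = 0.1911, -p*log2(p) = 0.4563
  s4: p = 12/157 = 0.0764, -p*log2(p) = 0.2835
  s5: p = 39/157 = 0.2484, -p*log2(p) = 0.4991
H = sum of terms = 2.2099
Rounded to 2 decimals: 2.21

2.21


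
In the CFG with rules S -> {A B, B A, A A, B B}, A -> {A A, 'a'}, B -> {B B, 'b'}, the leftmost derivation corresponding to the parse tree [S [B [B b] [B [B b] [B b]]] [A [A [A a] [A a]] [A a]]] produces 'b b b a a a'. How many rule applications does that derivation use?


Every bracketed nonterminal node [X ...] in the tree is produced by exactly one rule application.
Reading the tree off as a leftmost derivation:
  Step 1: S  =>  B A   (applied S -> B A)
  Step 2: B A  =>  B B A   (applied B -> B B)
  Step 3: B B A  =>  b B A   (applied B -> b)
  Step 4: b B A  =>  b B B A   (applied B -> B B)
  Step 5: b B B A  =>  b b B A   (applied B -> b)
  Step 6: b b B A  =>  b b b A   (applied B -> b)
  Step 7: b b b A  =>  b b b A A   (applied A -> A A)
  Step 8: b b b A A  =>  b b b A A A   (applied A -> A A)
  Step 9: b b b A A A  =>  b b b a A A   (applied A -> a)
  Step 10: b b b a A A  =>  b b b a a A   (applied A -> a)
  Step 11: b b b a a A  =>  b b b a a a   (applied A -> a)
Final yield: b b b a a a
Total rewrite steps: 11

11


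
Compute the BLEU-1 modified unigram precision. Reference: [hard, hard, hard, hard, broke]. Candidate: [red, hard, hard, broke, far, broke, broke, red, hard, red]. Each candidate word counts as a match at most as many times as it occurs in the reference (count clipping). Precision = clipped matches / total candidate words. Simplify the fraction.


Reference word counts: {'broke': 1, 'hard': 4}
Checking each candidate word (with clipping):
  'red' -> not in reference -> no match (matches: 0)
  'hard' -> in reference (ref count 4, used 1/4) -> match (matches: 1)
  'hard' -> in reference (ref count 4, used 2/4) -> match (matches: 2)
  'broke' -> in reference (ref count 1, used 1/1) -> match (matches: 3)
  'far' -> not in reference -> no match (matches: 3)
  'broke' -> ref count 1 already used up (1/1) -> clipped, no match (matches: 3)
  'broke' -> ref count 1 already used up (1/1) -> clipped, no match (matches: 3)
  'red' -> not in reference -> no match (matches: 3)
  'hard' -> in reference (ref count 4, used 3/4) -> match (matches: 4)
  'red' -> not in reference -> no match (matches: 4)
Clipped matches: 4, Candidate length: 10
Precision = 4/10 = 2/5

2/5


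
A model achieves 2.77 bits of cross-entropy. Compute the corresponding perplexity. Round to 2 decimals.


Perplexity formula: PP = 2^H
H = 2.77
PP = 2^2.77
Decompose: 2^2.77 = 2^2 * 2^0.77
2^2 = 4, 2^0.77 ~ 1.7052698
PP ~ 4 * 1.7052698 = 6.8210792
Rounded to 2 decimals: 6.82

6.82


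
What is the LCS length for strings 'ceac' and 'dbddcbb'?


DP table for LCS of 'ceac' and 'dbddcbb':
       d  b  d  d  c  b  b
    0  0  0  0  0  0  0  0
  c 0  0  0  0  0  1  1  1
  e 0  0  0  0  0  1  1  1
  a 0  0  0  0  0  1  1  1
  c 0  0  0  0  0  1  1  1
LCS: 'c'
LCS length = 1

1


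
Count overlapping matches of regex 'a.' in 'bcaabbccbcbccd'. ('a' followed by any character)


Pattern: a. means 'a' followed by any character.
Scanning 'bcaabbccbcbccd' position-by-position:
  Pos 0: window 'bc' -> no
  Pos 1: window 'ca' -> no
  Pos 2: window 'aa' -> MATCH
  Pos 3: window 'ab' -> MATCH
  Pos 4: window 'bb' -> no
  Pos 5: window 'bc' -> no
  Pos 6: window 'cc' -> no
  Pos 7: window 'cb' -> no
  Pos 8: window 'bc' -> no
  Pos 9: window 'cb' -> no
  Pos 10: window 'bc' -> no
  Pos 11: window 'cc' -> no
  Pos 12: window 'cd' -> no
  Pos 13: window 'd' -> no
Total matches: 2

2


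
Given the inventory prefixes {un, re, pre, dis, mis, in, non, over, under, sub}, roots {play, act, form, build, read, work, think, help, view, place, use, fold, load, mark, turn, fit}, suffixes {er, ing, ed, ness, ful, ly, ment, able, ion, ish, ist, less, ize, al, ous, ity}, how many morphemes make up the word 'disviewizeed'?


Segmenting 'disviewizeed' against the inventory:
  'dis' -> prefix (morpheme 1)
  'view' -> root (morpheme 2)
  'ize' -> suffix (morpheme 3)
  'ed' -> suffix (morpheme 4)
Total morphemes: 4

4


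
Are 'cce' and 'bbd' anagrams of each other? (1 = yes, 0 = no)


Sort characters of 'cce': 'cce'
Sort characters of 'bbd': 'bbd'
Sorted forms differ -> they are NOT anagrams
Result: 0

0


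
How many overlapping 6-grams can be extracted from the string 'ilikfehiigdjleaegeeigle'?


String 'ilikfehiigdjleaegeeigle' has length L = 23.
Number of overlapping n-grams = L - n + 1
Substituting: 23 - 6 + 1 = 18

18


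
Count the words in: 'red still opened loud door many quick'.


Counting words by splitting on spaces:
  Word 1: 'red'
  Word 2: 'still'
  Word 3: 'opened'
  Word 4: 'loud'
  Word 5: 'door'
  Word 6: 'many'
  Word 7: 'quick'
Total words: 7

7


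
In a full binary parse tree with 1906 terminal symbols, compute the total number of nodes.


Leaf nodes (terminals): 1906
Internal nodes = n - 1 = 1906 - 1 = 1905
Total = leaves + internal = 1906 + 1905 = 3811

3811


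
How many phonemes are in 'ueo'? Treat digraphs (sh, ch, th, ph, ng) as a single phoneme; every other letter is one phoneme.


Parsing 'ueo' greedily, digraphs first:
  'u' -> vowel phoneme (phonemes so far: 1)
  'e' -> vowel phoneme (phonemes so far: 2)
  'o' -> vowel phoneme (phonemes so far: 3)
Total phonemes: 3

3


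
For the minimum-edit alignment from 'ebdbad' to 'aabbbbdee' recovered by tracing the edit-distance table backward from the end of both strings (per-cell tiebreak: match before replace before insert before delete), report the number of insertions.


Edit distance = 6. Backtracking from cell (6, 9) with preference match > replace > insert > delete,
then listing the resulting alignment 'ebdbad' -> 'aabbbbdee' left to right:
  Step 1: insert 'a' [insertion #1]
  Step 2: replace e->a
  Step 3: keep 'b'
  Step 4: replace d->b
  Step 5: keep 'b'
  Step 6: replace a->b
  Step 7: keep 'd'
  Step 8: insert 'e' [insertion #2]
  Step 9: insert 'e' [insertion #3]
Total insertions: 3

3


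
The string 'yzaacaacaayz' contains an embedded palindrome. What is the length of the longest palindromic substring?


Scanning 'yzaacaacaayz' for palindromic substrings.
Substring at positions 2-9: 'aacaacaa'.
Check: reverse('aacaacaa') = 'aacaacaa' -> palindrome confirmed.
Neighbouring characters ('z' / 'y') break symmetry, so it cannot extend further.
No longer palindromic substring exists; longest length = 8

8


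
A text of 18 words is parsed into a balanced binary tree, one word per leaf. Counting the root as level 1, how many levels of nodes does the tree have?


In a balanced binary tree with n leaves the deepest leaf is ceil(log2(n)) edges below the root,
so counting node levels inclusive of root and leaves gives ceil(log2(n)) + 1 levels.
log2(18) = 4.1699
ceil(4.1699) = 5
levels = 5 + 1 = 6

6


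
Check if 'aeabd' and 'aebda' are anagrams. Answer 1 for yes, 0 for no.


Sort characters of 'aeabd': 'aabde'
Sort characters of 'aebda': 'aabde'
Sorted forms match -> they ARE anagrams
Result: 1

1


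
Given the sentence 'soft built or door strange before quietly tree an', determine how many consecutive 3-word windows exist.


Word trigrams from [9] words:
  Trigram 1: (soft built or)
  Trigram 2: (built or door)
  Trigram 3: (or door strange)
  Trigram 4: (door strange before)
  Trigram 5: (strange before quietly)
  Trigram 6: (before quietly tree)
  Trigram 7: (quietly tree an)
Total word trigrams: 9 - 2 = 7

7


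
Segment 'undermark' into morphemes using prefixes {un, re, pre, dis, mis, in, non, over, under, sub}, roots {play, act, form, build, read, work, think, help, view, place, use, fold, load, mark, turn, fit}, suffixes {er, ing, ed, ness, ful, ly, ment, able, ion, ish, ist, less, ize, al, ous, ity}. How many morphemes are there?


Segmenting 'undermark' against the inventory:
  'under' -> prefix (morpheme 1)
  'mark' -> root (morpheme 2)
Total morphemes: 2

2


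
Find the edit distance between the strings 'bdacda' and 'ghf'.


Building DP table for s1='bdacda' (len 6) and s2='ghf' (len 3):
       g  h  f
    0  1  2  3
  b 1  1  2  3
  d 2  2  2  3
  a 3  3  3  3
  c 4  4  4  4
  d 5  5  5  5
  a 6  6  6  6
Edit distance = dp[6][3] = 6

6


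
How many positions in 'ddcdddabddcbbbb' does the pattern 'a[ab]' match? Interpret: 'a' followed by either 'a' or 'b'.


Pattern: a[ab] means 'a' followed by either 'a' or 'b'.
Scanning 'ddcdddabddcbbbb' position-by-position:
  Pos 0: window 'dd' -> no
  Pos 1: window 'dc' -> no
  Pos 2: window 'cd' -> no
  Pos 3: window 'dd' -> no
  Pos 4: window 'dd' -> no
  Pos 5: window 'da' -> no
  Pos 6: window 'ab' -> MATCH
  Pos 7: window 'bd' -> no
  Pos 8: window 'dd' -> no
  Pos 9: window 'dc' -> no
  Pos 10: window 'cb' -> no
  Pos 11: window 'bb' -> no
  Pos 12: window 'bb' -> no
  Pos 13: window 'bb' -> no
  Pos 14: window 'b' -> no
Total matches: 1

1


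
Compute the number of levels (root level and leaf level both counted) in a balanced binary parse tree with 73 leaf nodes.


In a balanced binary tree with n leaves the deepest leaf is ceil(log2(n)) edges below the root,
so counting node levels inclusive of root and leaves gives ceil(log2(n)) + 1 levels.
log2(73) = 6.1898
ceil(6.1898) = 7
levels = 7 + 1 = 8

8


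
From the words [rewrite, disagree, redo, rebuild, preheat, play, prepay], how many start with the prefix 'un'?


Checking each word for prefix 'un':
  'rewrite' -> no (count: 0)
  'disagree' -> no (count: 0)
  'redo' -> no (count: 0)
  'rebuild' -> no (count: 0)
  'preheat' -> no (count: 0)
  'play' -> no (count: 0)
  'prepay' -> no (count: 0)
Total with prefix 'un': 0

0


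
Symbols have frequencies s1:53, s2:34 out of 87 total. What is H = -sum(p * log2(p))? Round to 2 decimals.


Computing entropy H = -sum(p_i * log2(p_i)):
  s1: p = 53/87 = 0.6092, -p*log2(p) = 0.4356
  s2: p = 34/87 = 0.3908, -p*log2(p) = 0.5297
H = sum of terms = 0.9653
Rounded to 2 decimals: 0.97

0.97


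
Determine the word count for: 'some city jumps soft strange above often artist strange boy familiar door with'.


Counting words by splitting on spaces:
  Word 1: 'some'
  Word 2: 'city'
  Word 3: 'jumps'
  Word 4: 'soft'
  Word 5: 'strange'
  Word 6: 'above'
  Word 7: 'often'
  Word 8: 'artist'
  Word 9: 'strange'
  Word 10: 'boy'
  Word 11: 'familiar'
  Word 12: 'door'
  Word 13: 'with'
Total words: 13

13
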